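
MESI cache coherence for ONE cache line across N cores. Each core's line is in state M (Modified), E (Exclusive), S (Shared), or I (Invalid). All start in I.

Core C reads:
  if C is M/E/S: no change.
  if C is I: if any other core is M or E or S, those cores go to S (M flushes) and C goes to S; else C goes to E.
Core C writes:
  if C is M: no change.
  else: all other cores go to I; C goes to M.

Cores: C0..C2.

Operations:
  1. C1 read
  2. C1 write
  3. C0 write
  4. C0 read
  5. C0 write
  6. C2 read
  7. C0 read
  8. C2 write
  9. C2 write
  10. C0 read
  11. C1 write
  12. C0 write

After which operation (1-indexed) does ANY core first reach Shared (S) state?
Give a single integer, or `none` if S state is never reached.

Answer: 6

Derivation:
Op 1: C1 read [C1 read from I: no other sharers -> C1=E (exclusive)] -> [I,E,I]
Op 2: C1 write [C1 write: invalidate none -> C1=M] -> [I,M,I]
Op 3: C0 write [C0 write: invalidate ['C1=M'] -> C0=M] -> [M,I,I]
Op 4: C0 read [C0 read: already in M, no change] -> [M,I,I]
Op 5: C0 write [C0 write: already M (modified), no change] -> [M,I,I]
Op 6: C2 read [C2 read from I: others=['C0=M'] -> C2=S, others downsized to S] -> [S,I,S]
  -> First S state at op 6; remaining ops need not be traced.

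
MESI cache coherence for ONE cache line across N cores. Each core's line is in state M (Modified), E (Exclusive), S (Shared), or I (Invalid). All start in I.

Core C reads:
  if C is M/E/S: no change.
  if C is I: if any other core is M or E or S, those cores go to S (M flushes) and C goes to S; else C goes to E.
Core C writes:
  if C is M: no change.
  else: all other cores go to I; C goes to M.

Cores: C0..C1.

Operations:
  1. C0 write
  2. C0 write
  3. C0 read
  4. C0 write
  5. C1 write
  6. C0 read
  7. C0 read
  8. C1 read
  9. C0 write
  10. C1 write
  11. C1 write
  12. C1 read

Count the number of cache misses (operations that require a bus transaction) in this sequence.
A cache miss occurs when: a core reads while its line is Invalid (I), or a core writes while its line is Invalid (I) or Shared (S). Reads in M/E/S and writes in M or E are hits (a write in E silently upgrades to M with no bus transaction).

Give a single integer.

Op 1: C0 write [C0 write: invalidate none -> C0=M] -> [M,I] [MISS #1: write from I]
Op 2: C0 write [C0 write: already M (modified), no change] -> [M,I] [hit: write from M]
Op 3: C0 read [C0 read: already in M, no change] -> [M,I] [hit: read from M]
Op 4: C0 write [C0 write: already M (modified), no change] -> [M,I] [hit: write from M]
Op 5: C1 write [C1 write: invalidate ['C0=M'] -> C1=M] -> [I,M] [MISS #2: write from I]
Op 6: C0 read [C0 read from I: others=['C1=M'] -> C0=S, others downsized to S] -> [S,S] [MISS #3: read from I]
Op 7: C0 read [C0 read: already in S, no change] -> [S,S] [hit: read from S]
Op 8: C1 read [C1 read: already in S, no change] -> [S,S] [hit: read from S]
Op 9: C0 write [C0 write: invalidate ['C1=S'] -> C0=M] -> [M,I] [MISS #4: write from S]
Op 10: C1 write [C1 write: invalidate ['C0=M'] -> C1=M] -> [I,M] [MISS #5: write from I]
Op 11: C1 write [C1 write: already M (modified), no change] -> [I,M] [hit: write from M]
Op 12: C1 read [C1 read: already in M, no change] -> [I,M] [hit: read from M]

Answer: 5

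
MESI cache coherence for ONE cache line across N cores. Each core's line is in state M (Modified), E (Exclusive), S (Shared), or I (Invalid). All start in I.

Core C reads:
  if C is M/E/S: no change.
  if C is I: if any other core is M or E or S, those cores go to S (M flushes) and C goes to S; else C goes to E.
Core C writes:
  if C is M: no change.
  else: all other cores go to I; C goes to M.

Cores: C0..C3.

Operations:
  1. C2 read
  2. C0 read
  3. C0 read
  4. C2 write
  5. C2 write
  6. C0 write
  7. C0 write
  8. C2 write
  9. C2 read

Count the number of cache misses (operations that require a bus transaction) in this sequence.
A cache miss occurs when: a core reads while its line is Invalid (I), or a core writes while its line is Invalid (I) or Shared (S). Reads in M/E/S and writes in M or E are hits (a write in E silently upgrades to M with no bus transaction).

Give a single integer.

Op 1: C2 read [C2 read from I: no other sharers -> C2=E (exclusive)] -> [I,I,E,I] [MISS #1: read from I]
Op 2: C0 read [C0 read from I: others=['C2=E'] -> C0=S, others downsized to S] -> [S,I,S,I] [MISS #2: read from I]
Op 3: C0 read [C0 read: already in S, no change] -> [S,I,S,I] [hit: read from S]
Op 4: C2 write [C2 write: invalidate ['C0=S'] -> C2=M] -> [I,I,M,I] [MISS #3: write from S]
Op 5: C2 write [C2 write: already M (modified), no change] -> [I,I,M,I] [hit: write from M]
Op 6: C0 write [C0 write: invalidate ['C2=M'] -> C0=M] -> [M,I,I,I] [MISS #4: write from I]
Op 7: C0 write [C0 write: already M (modified), no change] -> [M,I,I,I] [hit: write from M]
Op 8: C2 write [C2 write: invalidate ['C0=M'] -> C2=M] -> [I,I,M,I] [MISS #5: write from I]
Op 9: C2 read [C2 read: already in M, no change] -> [I,I,M,I] [hit: read from M]

Answer: 5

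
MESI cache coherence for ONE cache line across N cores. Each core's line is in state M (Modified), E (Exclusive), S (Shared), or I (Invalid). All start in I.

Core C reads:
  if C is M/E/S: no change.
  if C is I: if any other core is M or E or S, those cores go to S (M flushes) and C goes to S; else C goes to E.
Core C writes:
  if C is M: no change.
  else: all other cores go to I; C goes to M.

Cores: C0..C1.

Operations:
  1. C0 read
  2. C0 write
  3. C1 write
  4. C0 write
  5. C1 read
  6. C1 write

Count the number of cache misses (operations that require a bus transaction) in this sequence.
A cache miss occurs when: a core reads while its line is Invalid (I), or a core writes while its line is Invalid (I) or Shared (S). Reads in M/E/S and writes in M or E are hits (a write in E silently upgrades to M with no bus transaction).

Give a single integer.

Op 1: C0 read [C0 read from I: no other sharers -> C0=E (exclusive)] -> [E,I] [MISS #1: read from I]
Op 2: C0 write [C0 write: invalidate none -> C0=M] -> [M,I] [hit: write from E is a silent E->M upgrade, no bus transaction]
Op 3: C1 write [C1 write: invalidate ['C0=M'] -> C1=M] -> [I,M] [MISS #2: write from I]
Op 4: C0 write [C0 write: invalidate ['C1=M'] -> C0=M] -> [M,I] [MISS #3: write from I]
Op 5: C1 read [C1 read from I: others=['C0=M'] -> C1=S, others downsized to S] -> [S,S] [MISS #4: read from I]
Op 6: C1 write [C1 write: invalidate ['C0=S'] -> C1=M] -> [I,M] [MISS #5: write from S]

Answer: 5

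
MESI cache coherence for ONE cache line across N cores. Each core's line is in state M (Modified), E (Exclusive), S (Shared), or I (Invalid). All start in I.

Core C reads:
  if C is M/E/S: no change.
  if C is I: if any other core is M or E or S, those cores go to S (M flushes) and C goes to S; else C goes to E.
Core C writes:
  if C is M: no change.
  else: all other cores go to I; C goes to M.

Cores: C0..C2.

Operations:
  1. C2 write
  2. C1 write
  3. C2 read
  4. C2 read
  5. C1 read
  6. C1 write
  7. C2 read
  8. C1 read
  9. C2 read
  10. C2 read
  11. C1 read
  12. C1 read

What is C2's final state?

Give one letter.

Answer: S

Derivation:
Op 1: C2 write [C2 write: invalidate none -> C2=M] -> [I,I,M]
Op 2: C1 write [C1 write: invalidate ['C2=M'] -> C1=M] -> [I,M,I]
Op 3: C2 read [C2 read from I: others=['C1=M'] -> C2=S, others downsized to S] -> [I,S,S]
Op 4: C2 read [C2 read: already in S, no change] -> [I,S,S]
Op 5: C1 read [C1 read: already in S, no change] -> [I,S,S]
Op 6: C1 write [C1 write: invalidate ['C2=S'] -> C1=M] -> [I,M,I]
Op 7: C2 read [C2 read from I: others=['C1=M'] -> C2=S, others downsized to S] -> [I,S,S]
Op 8: C1 read [C1 read: already in S, no change] -> [I,S,S]
Op 9: C2 read [C2 read: already in S, no change] -> [I,S,S]
Op 10: C2 read [C2 read: already in S, no change] -> [I,S,S]
Op 11: C1 read [C1 read: already in S, no change] -> [I,S,S]
Op 12: C1 read [C1 read: already in S, no change] -> [I,S,S]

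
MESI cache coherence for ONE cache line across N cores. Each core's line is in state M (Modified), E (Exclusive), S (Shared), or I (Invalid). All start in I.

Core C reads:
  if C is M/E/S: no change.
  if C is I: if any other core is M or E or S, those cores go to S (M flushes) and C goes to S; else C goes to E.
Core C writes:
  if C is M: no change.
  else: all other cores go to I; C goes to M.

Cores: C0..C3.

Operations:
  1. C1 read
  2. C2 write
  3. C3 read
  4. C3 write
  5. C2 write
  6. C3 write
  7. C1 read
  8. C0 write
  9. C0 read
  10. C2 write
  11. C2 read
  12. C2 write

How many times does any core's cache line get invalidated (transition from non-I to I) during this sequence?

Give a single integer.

Op 1: C1 read [C1 read from I: no other sharers -> C1=E (exclusive)] -> [I,E,I,I] (invalidations this op: 0; running total: 0)
Op 2: C2 write [C2 write: invalidate ['C1=E'] -> C2=M] -> [I,I,M,I] (invalidations this op: 1; running total: 1)
Op 3: C3 read [C3 read from I: others=['C2=M'] -> C3=S, others downsized to S] -> [I,I,S,S] (invalidations this op: 0; running total: 1)
Op 4: C3 write [C3 write: invalidate ['C2=S'] -> C3=M] -> [I,I,I,M] (invalidations this op: 1; running total: 2)
Op 5: C2 write [C2 write: invalidate ['C3=M'] -> C2=M] -> [I,I,M,I] (invalidations this op: 1; running total: 3)
Op 6: C3 write [C3 write: invalidate ['C2=M'] -> C3=M] -> [I,I,I,M] (invalidations this op: 1; running total: 4)
Op 7: C1 read [C1 read from I: others=['C3=M'] -> C1=S, others downsized to S] -> [I,S,I,S] (invalidations this op: 0; running total: 4)
Op 8: C0 write [C0 write: invalidate ['C1=S', 'C3=S'] -> C0=M] -> [M,I,I,I] (invalidations this op: 2; running total: 6)
Op 9: C0 read [C0 read: already in M, no change] -> [M,I,I,I] (invalidations this op: 0; running total: 6)
Op 10: C2 write [C2 write: invalidate ['C0=M'] -> C2=M] -> [I,I,M,I] (invalidations this op: 1; running total: 7)
Op 11: C2 read [C2 read: already in M, no change] -> [I,I,M,I] (invalidations this op: 0; running total: 7)
Op 12: C2 write [C2 write: already M (modified), no change] -> [I,I,M,I] (invalidations this op: 0; running total: 7)

Answer: 7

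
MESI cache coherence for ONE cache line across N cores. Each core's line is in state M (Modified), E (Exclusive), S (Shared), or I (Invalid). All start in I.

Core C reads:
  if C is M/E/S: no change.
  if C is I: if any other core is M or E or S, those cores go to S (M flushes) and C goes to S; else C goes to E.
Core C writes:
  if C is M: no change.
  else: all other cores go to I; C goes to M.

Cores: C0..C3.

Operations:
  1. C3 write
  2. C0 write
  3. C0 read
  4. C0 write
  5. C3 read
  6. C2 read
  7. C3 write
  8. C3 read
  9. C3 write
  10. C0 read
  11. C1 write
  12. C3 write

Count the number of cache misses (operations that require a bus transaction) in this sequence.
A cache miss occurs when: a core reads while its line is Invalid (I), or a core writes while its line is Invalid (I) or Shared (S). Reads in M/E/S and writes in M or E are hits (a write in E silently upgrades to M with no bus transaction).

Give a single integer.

Op 1: C3 write [C3 write: invalidate none -> C3=M] -> [I,I,I,M] [MISS #1: write from I]
Op 2: C0 write [C0 write: invalidate ['C3=M'] -> C0=M] -> [M,I,I,I] [MISS #2: write from I]
Op 3: C0 read [C0 read: already in M, no change] -> [M,I,I,I] [hit: read from M]
Op 4: C0 write [C0 write: already M (modified), no change] -> [M,I,I,I] [hit: write from M]
Op 5: C3 read [C3 read from I: others=['C0=M'] -> C3=S, others downsized to S] -> [S,I,I,S] [MISS #3: read from I]
Op 6: C2 read [C2 read from I: others=['C0=S', 'C3=S'] -> C2=S, others downsized to S] -> [S,I,S,S] [MISS #4: read from I]
Op 7: C3 write [C3 write: invalidate ['C0=S', 'C2=S'] -> C3=M] -> [I,I,I,M] [MISS #5: write from S]
Op 8: C3 read [C3 read: already in M, no change] -> [I,I,I,M] [hit: read from M]
Op 9: C3 write [C3 write: already M (modified), no change] -> [I,I,I,M] [hit: write from M]
Op 10: C0 read [C0 read from I: others=['C3=M'] -> C0=S, others downsized to S] -> [S,I,I,S] [MISS #6: read from I]
Op 11: C1 write [C1 write: invalidate ['C0=S', 'C3=S'] -> C1=M] -> [I,M,I,I] [MISS #7: write from I]
Op 12: C3 write [C3 write: invalidate ['C1=M'] -> C3=M] -> [I,I,I,M] [MISS #8: write from I]

Answer: 8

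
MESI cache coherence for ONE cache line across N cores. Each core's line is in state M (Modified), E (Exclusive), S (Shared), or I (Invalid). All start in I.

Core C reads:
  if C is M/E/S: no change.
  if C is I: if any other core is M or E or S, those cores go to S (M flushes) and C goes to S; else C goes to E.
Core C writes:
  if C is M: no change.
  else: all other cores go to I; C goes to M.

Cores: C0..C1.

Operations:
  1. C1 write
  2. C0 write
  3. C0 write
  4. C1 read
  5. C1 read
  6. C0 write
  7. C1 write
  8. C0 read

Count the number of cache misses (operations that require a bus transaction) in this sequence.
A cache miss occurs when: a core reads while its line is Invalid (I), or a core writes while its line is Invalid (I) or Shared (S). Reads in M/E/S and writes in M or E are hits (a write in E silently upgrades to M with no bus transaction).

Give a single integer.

Answer: 6

Derivation:
Op 1: C1 write [C1 write: invalidate none -> C1=M] -> [I,M] [MISS #1: write from I]
Op 2: C0 write [C0 write: invalidate ['C1=M'] -> C0=M] -> [M,I] [MISS #2: write from I]
Op 3: C0 write [C0 write: already M (modified), no change] -> [M,I] [hit: write from M]
Op 4: C1 read [C1 read from I: others=['C0=M'] -> C1=S, others downsized to S] -> [S,S] [MISS #3: read from I]
Op 5: C1 read [C1 read: already in S, no change] -> [S,S] [hit: read from S]
Op 6: C0 write [C0 write: invalidate ['C1=S'] -> C0=M] -> [M,I] [MISS #4: write from S]
Op 7: C1 write [C1 write: invalidate ['C0=M'] -> C1=M] -> [I,M] [MISS #5: write from I]
Op 8: C0 read [C0 read from I: others=['C1=M'] -> C0=S, others downsized to S] -> [S,S] [MISS #6: read from I]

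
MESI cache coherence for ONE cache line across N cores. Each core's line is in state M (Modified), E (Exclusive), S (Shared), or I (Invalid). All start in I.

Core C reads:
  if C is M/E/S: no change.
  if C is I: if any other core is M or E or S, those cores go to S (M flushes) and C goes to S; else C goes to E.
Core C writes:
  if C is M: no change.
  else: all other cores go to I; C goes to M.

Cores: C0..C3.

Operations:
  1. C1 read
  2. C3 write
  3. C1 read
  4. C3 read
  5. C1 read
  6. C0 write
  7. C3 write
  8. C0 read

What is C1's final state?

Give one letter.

Op 1: C1 read [C1 read from I: no other sharers -> C1=E (exclusive)] -> [I,E,I,I]
Op 2: C3 write [C3 write: invalidate ['C1=E'] -> C3=M] -> [I,I,I,M]
Op 3: C1 read [C1 read from I: others=['C3=M'] -> C1=S, others downsized to S] -> [I,S,I,S]
Op 4: C3 read [C3 read: already in S, no change] -> [I,S,I,S]
Op 5: C1 read [C1 read: already in S, no change] -> [I,S,I,S]
Op 6: C0 write [C0 write: invalidate ['C1=S', 'C3=S'] -> C0=M] -> [M,I,I,I]
Op 7: C3 write [C3 write: invalidate ['C0=M'] -> C3=M] -> [I,I,I,M]
Op 8: C0 read [C0 read from I: others=['C3=M'] -> C0=S, others downsized to S] -> [S,I,I,S]

Answer: I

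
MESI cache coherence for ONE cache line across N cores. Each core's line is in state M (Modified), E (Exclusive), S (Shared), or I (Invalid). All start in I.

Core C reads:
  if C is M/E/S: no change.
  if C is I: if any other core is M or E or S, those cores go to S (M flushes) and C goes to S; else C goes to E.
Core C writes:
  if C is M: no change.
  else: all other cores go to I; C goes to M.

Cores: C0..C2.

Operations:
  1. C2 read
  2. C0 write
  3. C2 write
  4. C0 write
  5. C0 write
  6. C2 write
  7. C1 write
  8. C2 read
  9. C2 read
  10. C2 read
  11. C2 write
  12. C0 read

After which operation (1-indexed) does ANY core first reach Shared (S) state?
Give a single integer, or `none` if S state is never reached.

Op 1: C2 read [C2 read from I: no other sharers -> C2=E (exclusive)] -> [I,I,E]
Op 2: C0 write [C0 write: invalidate ['C2=E'] -> C0=M] -> [M,I,I]
Op 3: C2 write [C2 write: invalidate ['C0=M'] -> C2=M] -> [I,I,M]
Op 4: C0 write [C0 write: invalidate ['C2=M'] -> C0=M] -> [M,I,I]
Op 5: C0 write [C0 write: already M (modified), no change] -> [M,I,I]
Op 6: C2 write [C2 write: invalidate ['C0=M'] -> C2=M] -> [I,I,M]
Op 7: C1 write [C1 write: invalidate ['C2=M'] -> C1=M] -> [I,M,I]
Op 8: C2 read [C2 read from I: others=['C1=M'] -> C2=S, others downsized to S] -> [I,S,S]
  -> First S state at op 8; remaining ops need not be traced.

Answer: 8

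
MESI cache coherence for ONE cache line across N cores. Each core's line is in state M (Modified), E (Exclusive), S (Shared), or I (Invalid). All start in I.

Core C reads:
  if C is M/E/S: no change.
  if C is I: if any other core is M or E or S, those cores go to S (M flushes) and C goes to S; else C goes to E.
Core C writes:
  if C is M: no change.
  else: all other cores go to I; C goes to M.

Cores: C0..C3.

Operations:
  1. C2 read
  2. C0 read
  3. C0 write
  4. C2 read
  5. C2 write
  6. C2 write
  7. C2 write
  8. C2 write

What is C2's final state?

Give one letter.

Answer: M

Derivation:
Op 1: C2 read [C2 read from I: no other sharers -> C2=E (exclusive)] -> [I,I,E,I]
Op 2: C0 read [C0 read from I: others=['C2=E'] -> C0=S, others downsized to S] -> [S,I,S,I]
Op 3: C0 write [C0 write: invalidate ['C2=S'] -> C0=M] -> [M,I,I,I]
Op 4: C2 read [C2 read from I: others=['C0=M'] -> C2=S, others downsized to S] -> [S,I,S,I]
Op 5: C2 write [C2 write: invalidate ['C0=S'] -> C2=M] -> [I,I,M,I]
Op 6: C2 write [C2 write: already M (modified), no change] -> [I,I,M,I]
Op 7: C2 write [C2 write: already M (modified), no change] -> [I,I,M,I]
Op 8: C2 write [C2 write: already M (modified), no change] -> [I,I,M,I]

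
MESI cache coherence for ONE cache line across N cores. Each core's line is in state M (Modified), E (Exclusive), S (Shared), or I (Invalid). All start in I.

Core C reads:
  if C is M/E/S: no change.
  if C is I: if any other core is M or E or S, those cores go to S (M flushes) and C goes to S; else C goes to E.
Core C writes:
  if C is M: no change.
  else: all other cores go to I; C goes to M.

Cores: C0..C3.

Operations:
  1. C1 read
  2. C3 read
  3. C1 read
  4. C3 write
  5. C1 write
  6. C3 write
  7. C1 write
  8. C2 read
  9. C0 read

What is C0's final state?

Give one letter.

Op 1: C1 read [C1 read from I: no other sharers -> C1=E (exclusive)] -> [I,E,I,I]
Op 2: C3 read [C3 read from I: others=['C1=E'] -> C3=S, others downsized to S] -> [I,S,I,S]
Op 3: C1 read [C1 read: already in S, no change] -> [I,S,I,S]
Op 4: C3 write [C3 write: invalidate ['C1=S'] -> C3=M] -> [I,I,I,M]
Op 5: C1 write [C1 write: invalidate ['C3=M'] -> C1=M] -> [I,M,I,I]
Op 6: C3 write [C3 write: invalidate ['C1=M'] -> C3=M] -> [I,I,I,M]
Op 7: C1 write [C1 write: invalidate ['C3=M'] -> C1=M] -> [I,M,I,I]
Op 8: C2 read [C2 read from I: others=['C1=M'] -> C2=S, others downsized to S] -> [I,S,S,I]
Op 9: C0 read [C0 read from I: others=['C1=S', 'C2=S'] -> C0=S, others downsized to S] -> [S,S,S,I]

Answer: S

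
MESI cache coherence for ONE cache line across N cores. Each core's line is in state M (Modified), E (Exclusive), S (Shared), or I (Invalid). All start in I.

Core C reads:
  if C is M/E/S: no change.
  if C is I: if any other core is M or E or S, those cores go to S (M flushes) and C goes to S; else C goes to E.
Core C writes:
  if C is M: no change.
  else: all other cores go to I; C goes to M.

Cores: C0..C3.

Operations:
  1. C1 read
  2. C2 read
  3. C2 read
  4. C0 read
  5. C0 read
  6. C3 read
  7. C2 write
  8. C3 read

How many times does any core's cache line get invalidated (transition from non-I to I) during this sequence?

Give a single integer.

Answer: 3

Derivation:
Op 1: C1 read [C1 read from I: no other sharers -> C1=E (exclusive)] -> [I,E,I,I] (invalidations this op: 0; running total: 0)
Op 2: C2 read [C2 read from I: others=['C1=E'] -> C2=S, others downsized to S] -> [I,S,S,I] (invalidations this op: 0; running total: 0)
Op 3: C2 read [C2 read: already in S, no change] -> [I,S,S,I] (invalidations this op: 0; running total: 0)
Op 4: C0 read [C0 read from I: others=['C1=S', 'C2=S'] -> C0=S, others downsized to S] -> [S,S,S,I] (invalidations this op: 0; running total: 0)
Op 5: C0 read [C0 read: already in S, no change] -> [S,S,S,I] (invalidations this op: 0; running total: 0)
Op 6: C3 read [C3 read from I: others=['C0=S', 'C1=S', 'C2=S'] -> C3=S, others downsized to S] -> [S,S,S,S] (invalidations this op: 0; running total: 0)
Op 7: C2 write [C2 write: invalidate ['C0=S', 'C1=S', 'C3=S'] -> C2=M] -> [I,I,M,I] (invalidations this op: 3; running total: 3)
Op 8: C3 read [C3 read from I: others=['C2=M'] -> C3=S, others downsized to S] -> [I,I,S,S] (invalidations this op: 0; running total: 3)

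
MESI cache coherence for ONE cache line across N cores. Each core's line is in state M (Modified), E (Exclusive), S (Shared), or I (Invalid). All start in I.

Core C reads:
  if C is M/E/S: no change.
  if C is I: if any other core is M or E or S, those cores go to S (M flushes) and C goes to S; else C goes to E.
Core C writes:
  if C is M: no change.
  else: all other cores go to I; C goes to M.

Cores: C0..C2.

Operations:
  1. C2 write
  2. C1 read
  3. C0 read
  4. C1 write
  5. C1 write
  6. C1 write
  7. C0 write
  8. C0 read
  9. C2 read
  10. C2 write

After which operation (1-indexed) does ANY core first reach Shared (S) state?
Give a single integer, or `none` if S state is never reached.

Op 1: C2 write [C2 write: invalidate none -> C2=M] -> [I,I,M]
Op 2: C1 read [C1 read from I: others=['C2=M'] -> C1=S, others downsized to S] -> [I,S,S]
  -> First S state at op 2; remaining ops need not be traced.

Answer: 2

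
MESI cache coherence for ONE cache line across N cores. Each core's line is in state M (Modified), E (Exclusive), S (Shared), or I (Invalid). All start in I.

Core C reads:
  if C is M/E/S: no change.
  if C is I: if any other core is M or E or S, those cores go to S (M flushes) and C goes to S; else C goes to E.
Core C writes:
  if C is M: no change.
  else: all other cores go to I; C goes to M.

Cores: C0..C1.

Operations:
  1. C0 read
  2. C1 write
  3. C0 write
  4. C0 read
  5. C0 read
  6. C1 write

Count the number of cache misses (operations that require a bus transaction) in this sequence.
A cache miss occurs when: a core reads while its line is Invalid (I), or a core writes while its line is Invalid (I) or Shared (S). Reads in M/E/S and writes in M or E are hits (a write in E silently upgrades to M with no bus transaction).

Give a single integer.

Answer: 4

Derivation:
Op 1: C0 read [C0 read from I: no other sharers -> C0=E (exclusive)] -> [E,I] [MISS #1: read from I]
Op 2: C1 write [C1 write: invalidate ['C0=E'] -> C1=M] -> [I,M] [MISS #2: write from I]
Op 3: C0 write [C0 write: invalidate ['C1=M'] -> C0=M] -> [M,I] [MISS #3: write from I]
Op 4: C0 read [C0 read: already in M, no change] -> [M,I] [hit: read from M]
Op 5: C0 read [C0 read: already in M, no change] -> [M,I] [hit: read from M]
Op 6: C1 write [C1 write: invalidate ['C0=M'] -> C1=M] -> [I,M] [MISS #4: write from I]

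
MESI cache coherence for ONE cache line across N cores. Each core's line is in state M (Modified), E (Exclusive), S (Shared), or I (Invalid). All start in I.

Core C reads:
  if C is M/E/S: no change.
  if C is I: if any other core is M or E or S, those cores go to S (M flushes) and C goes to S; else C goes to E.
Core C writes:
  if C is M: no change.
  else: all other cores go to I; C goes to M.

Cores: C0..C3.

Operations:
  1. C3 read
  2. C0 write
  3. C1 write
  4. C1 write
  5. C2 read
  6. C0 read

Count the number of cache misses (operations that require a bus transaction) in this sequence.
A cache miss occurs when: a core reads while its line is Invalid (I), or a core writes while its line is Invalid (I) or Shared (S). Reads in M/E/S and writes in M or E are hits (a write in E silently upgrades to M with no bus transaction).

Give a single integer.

Answer: 5

Derivation:
Op 1: C3 read [C3 read from I: no other sharers -> C3=E (exclusive)] -> [I,I,I,E] [MISS #1: read from I]
Op 2: C0 write [C0 write: invalidate ['C3=E'] -> C0=M] -> [M,I,I,I] [MISS #2: write from I]
Op 3: C1 write [C1 write: invalidate ['C0=M'] -> C1=M] -> [I,M,I,I] [MISS #3: write from I]
Op 4: C1 write [C1 write: already M (modified), no change] -> [I,M,I,I] [hit: write from M]
Op 5: C2 read [C2 read from I: others=['C1=M'] -> C2=S, others downsized to S] -> [I,S,S,I] [MISS #4: read from I]
Op 6: C0 read [C0 read from I: others=['C1=S', 'C2=S'] -> C0=S, others downsized to S] -> [S,S,S,I] [MISS #5: read from I]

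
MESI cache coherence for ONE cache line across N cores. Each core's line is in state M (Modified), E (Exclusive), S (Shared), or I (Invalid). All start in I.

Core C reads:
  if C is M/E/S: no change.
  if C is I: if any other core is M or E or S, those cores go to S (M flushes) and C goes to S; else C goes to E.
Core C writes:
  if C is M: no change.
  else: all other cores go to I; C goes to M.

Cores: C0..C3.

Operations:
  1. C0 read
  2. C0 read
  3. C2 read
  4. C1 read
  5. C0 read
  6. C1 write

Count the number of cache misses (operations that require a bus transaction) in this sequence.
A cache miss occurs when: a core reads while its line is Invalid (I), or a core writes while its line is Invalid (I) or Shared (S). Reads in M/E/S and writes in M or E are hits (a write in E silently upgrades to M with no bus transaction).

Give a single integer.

Answer: 4

Derivation:
Op 1: C0 read [C0 read from I: no other sharers -> C0=E (exclusive)] -> [E,I,I,I] [MISS #1: read from I]
Op 2: C0 read [C0 read: already in E, no change] -> [E,I,I,I] [hit: read from E]
Op 3: C2 read [C2 read from I: others=['C0=E'] -> C2=S, others downsized to S] -> [S,I,S,I] [MISS #2: read from I]
Op 4: C1 read [C1 read from I: others=['C0=S', 'C2=S'] -> C1=S, others downsized to S] -> [S,S,S,I] [MISS #3: read from I]
Op 5: C0 read [C0 read: already in S, no change] -> [S,S,S,I] [hit: read from S]
Op 6: C1 write [C1 write: invalidate ['C0=S', 'C2=S'] -> C1=M] -> [I,M,I,I] [MISS #4: write from S]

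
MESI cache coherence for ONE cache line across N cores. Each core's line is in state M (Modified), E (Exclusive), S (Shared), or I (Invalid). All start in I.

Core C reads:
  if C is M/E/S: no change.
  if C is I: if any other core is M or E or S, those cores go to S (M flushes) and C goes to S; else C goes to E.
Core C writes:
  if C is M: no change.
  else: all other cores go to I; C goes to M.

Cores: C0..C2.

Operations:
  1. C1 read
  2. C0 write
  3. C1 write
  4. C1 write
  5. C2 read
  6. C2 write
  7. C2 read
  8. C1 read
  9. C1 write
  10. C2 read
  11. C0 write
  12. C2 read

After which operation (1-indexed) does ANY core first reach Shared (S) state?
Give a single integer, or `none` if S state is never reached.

Op 1: C1 read [C1 read from I: no other sharers -> C1=E (exclusive)] -> [I,E,I]
Op 2: C0 write [C0 write: invalidate ['C1=E'] -> C0=M] -> [M,I,I]
Op 3: C1 write [C1 write: invalidate ['C0=M'] -> C1=M] -> [I,M,I]
Op 4: C1 write [C1 write: already M (modified), no change] -> [I,M,I]
Op 5: C2 read [C2 read from I: others=['C1=M'] -> C2=S, others downsized to S] -> [I,S,S]
  -> First S state at op 5; remaining ops need not be traced.

Answer: 5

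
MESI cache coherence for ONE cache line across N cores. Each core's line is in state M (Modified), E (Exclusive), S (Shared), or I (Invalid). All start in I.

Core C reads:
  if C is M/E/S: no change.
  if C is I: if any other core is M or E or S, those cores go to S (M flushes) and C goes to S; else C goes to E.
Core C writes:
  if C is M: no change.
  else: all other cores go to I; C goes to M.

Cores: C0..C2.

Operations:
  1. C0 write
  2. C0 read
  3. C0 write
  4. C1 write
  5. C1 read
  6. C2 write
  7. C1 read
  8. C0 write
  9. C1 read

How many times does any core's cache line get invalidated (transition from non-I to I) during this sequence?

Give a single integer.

Answer: 4

Derivation:
Op 1: C0 write [C0 write: invalidate none -> C0=M] -> [M,I,I] (invalidations this op: 0; running total: 0)
Op 2: C0 read [C0 read: already in M, no change] -> [M,I,I] (invalidations this op: 0; running total: 0)
Op 3: C0 write [C0 write: already M (modified), no change] -> [M,I,I] (invalidations this op: 0; running total: 0)
Op 4: C1 write [C1 write: invalidate ['C0=M'] -> C1=M] -> [I,M,I] (invalidations this op: 1; running total: 1)
Op 5: C1 read [C1 read: already in M, no change] -> [I,M,I] (invalidations this op: 0; running total: 1)
Op 6: C2 write [C2 write: invalidate ['C1=M'] -> C2=M] -> [I,I,M] (invalidations this op: 1; running total: 2)
Op 7: C1 read [C1 read from I: others=['C2=M'] -> C1=S, others downsized to S] -> [I,S,S] (invalidations this op: 0; running total: 2)
Op 8: C0 write [C0 write: invalidate ['C1=S', 'C2=S'] -> C0=M] -> [M,I,I] (invalidations this op: 2; running total: 4)
Op 9: C1 read [C1 read from I: others=['C0=M'] -> C1=S, others downsized to S] -> [S,S,I] (invalidations this op: 0; running total: 4)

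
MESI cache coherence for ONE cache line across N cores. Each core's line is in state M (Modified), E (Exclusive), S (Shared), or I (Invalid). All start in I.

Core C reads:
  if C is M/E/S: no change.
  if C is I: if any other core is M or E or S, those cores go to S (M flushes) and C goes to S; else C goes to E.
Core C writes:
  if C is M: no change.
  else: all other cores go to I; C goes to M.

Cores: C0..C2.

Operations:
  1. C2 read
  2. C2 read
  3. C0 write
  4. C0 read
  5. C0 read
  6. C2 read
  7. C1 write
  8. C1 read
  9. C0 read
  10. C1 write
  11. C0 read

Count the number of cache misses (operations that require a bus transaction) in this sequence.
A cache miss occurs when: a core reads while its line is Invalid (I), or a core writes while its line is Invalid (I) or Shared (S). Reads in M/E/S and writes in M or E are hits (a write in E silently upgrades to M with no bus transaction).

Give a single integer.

Answer: 7

Derivation:
Op 1: C2 read [C2 read from I: no other sharers -> C2=E (exclusive)] -> [I,I,E] [MISS #1: read from I]
Op 2: C2 read [C2 read: already in E, no change] -> [I,I,E] [hit: read from E]
Op 3: C0 write [C0 write: invalidate ['C2=E'] -> C0=M] -> [M,I,I] [MISS #2: write from I]
Op 4: C0 read [C0 read: already in M, no change] -> [M,I,I] [hit: read from M]
Op 5: C0 read [C0 read: already in M, no change] -> [M,I,I] [hit: read from M]
Op 6: C2 read [C2 read from I: others=['C0=M'] -> C2=S, others downsized to S] -> [S,I,S] [MISS #3: read from I]
Op 7: C1 write [C1 write: invalidate ['C0=S', 'C2=S'] -> C1=M] -> [I,M,I] [MISS #4: write from I]
Op 8: C1 read [C1 read: already in M, no change] -> [I,M,I] [hit: read from M]
Op 9: C0 read [C0 read from I: others=['C1=M'] -> C0=S, others downsized to S] -> [S,S,I] [MISS #5: read from I]
Op 10: C1 write [C1 write: invalidate ['C0=S'] -> C1=M] -> [I,M,I] [MISS #6: write from S]
Op 11: C0 read [C0 read from I: others=['C1=M'] -> C0=S, others downsized to S] -> [S,S,I] [MISS #7: read from I]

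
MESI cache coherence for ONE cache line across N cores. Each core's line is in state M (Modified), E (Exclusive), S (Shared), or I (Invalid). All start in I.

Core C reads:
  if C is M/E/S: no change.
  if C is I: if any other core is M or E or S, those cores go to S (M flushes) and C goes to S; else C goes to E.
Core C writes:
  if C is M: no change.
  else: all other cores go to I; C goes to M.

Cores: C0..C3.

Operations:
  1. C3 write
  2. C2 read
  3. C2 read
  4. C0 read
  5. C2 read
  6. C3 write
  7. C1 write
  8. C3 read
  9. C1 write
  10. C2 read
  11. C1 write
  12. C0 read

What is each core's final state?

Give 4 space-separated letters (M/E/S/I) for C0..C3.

Op 1: C3 write [C3 write: invalidate none -> C3=M] -> [I,I,I,M]
Op 2: C2 read [C2 read from I: others=['C3=M'] -> C2=S, others downsized to S] -> [I,I,S,S]
Op 3: C2 read [C2 read: already in S, no change] -> [I,I,S,S]
Op 4: C0 read [C0 read from I: others=['C2=S', 'C3=S'] -> C0=S, others downsized to S] -> [S,I,S,S]
Op 5: C2 read [C2 read: already in S, no change] -> [S,I,S,S]
Op 6: C3 write [C3 write: invalidate ['C0=S', 'C2=S'] -> C3=M] -> [I,I,I,M]
Op 7: C1 write [C1 write: invalidate ['C3=M'] -> C1=M] -> [I,M,I,I]
Op 8: C3 read [C3 read from I: others=['C1=M'] -> C3=S, others downsized to S] -> [I,S,I,S]
Op 9: C1 write [C1 write: invalidate ['C3=S'] -> C1=M] -> [I,M,I,I]
Op 10: C2 read [C2 read from I: others=['C1=M'] -> C2=S, others downsized to S] -> [I,S,S,I]
Op 11: C1 write [C1 write: invalidate ['C2=S'] -> C1=M] -> [I,M,I,I]
Op 12: C0 read [C0 read from I: others=['C1=M'] -> C0=S, others downsized to S] -> [S,S,I,I]

Answer: S S I I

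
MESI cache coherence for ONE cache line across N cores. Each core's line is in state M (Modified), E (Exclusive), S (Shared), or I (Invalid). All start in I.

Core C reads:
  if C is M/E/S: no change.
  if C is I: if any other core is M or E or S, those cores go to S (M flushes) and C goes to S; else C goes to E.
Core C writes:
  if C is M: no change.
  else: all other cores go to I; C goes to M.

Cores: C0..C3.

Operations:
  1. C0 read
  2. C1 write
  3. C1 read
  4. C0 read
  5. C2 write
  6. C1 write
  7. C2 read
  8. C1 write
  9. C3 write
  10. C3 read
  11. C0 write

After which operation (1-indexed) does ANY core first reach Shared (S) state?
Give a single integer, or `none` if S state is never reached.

Answer: 4

Derivation:
Op 1: C0 read [C0 read from I: no other sharers -> C0=E (exclusive)] -> [E,I,I,I]
Op 2: C1 write [C1 write: invalidate ['C0=E'] -> C1=M] -> [I,M,I,I]
Op 3: C1 read [C1 read: already in M, no change] -> [I,M,I,I]
Op 4: C0 read [C0 read from I: others=['C1=M'] -> C0=S, others downsized to S] -> [S,S,I,I]
  -> First S state at op 4; remaining ops need not be traced.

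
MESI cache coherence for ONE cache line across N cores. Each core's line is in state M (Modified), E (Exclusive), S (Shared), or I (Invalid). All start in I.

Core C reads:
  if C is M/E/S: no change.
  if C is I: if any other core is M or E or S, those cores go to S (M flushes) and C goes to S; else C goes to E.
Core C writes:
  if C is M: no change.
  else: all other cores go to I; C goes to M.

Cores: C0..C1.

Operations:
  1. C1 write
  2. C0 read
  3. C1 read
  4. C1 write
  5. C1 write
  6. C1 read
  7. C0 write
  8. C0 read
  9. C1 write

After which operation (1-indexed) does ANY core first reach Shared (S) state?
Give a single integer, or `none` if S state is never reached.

Answer: 2

Derivation:
Op 1: C1 write [C1 write: invalidate none -> C1=M] -> [I,M]
Op 2: C0 read [C0 read from I: others=['C1=M'] -> C0=S, others downsized to S] -> [S,S]
  -> First S state at op 2; remaining ops need not be traced.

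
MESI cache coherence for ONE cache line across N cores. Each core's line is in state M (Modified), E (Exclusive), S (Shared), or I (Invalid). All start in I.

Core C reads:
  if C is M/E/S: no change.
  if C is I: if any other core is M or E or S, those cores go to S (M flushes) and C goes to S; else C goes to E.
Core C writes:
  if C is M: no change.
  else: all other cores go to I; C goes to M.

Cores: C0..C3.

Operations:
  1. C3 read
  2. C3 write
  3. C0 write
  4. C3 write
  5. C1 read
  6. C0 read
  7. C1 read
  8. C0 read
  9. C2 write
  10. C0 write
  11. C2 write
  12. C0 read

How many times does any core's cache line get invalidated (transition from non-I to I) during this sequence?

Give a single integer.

Op 1: C3 read [C3 read from I: no other sharers -> C3=E (exclusive)] -> [I,I,I,E] (invalidations this op: 0; running total: 0)
Op 2: C3 write [C3 write: invalidate none -> C3=M] -> [I,I,I,M] (invalidations this op: 0; running total: 0)
Op 3: C0 write [C0 write: invalidate ['C3=M'] -> C0=M] -> [M,I,I,I] (invalidations this op: 1; running total: 1)
Op 4: C3 write [C3 write: invalidate ['C0=M'] -> C3=M] -> [I,I,I,M] (invalidations this op: 1; running total: 2)
Op 5: C1 read [C1 read from I: others=['C3=M'] -> C1=S, others downsized to S] -> [I,S,I,S] (invalidations this op: 0; running total: 2)
Op 6: C0 read [C0 read from I: others=['C1=S', 'C3=S'] -> C0=S, others downsized to S] -> [S,S,I,S] (invalidations this op: 0; running total: 2)
Op 7: C1 read [C1 read: already in S, no change] -> [S,S,I,S] (invalidations this op: 0; running total: 2)
Op 8: C0 read [C0 read: already in S, no change] -> [S,S,I,S] (invalidations this op: 0; running total: 2)
Op 9: C2 write [C2 write: invalidate ['C0=S', 'C1=S', 'C3=S'] -> C2=M] -> [I,I,M,I] (invalidations this op: 3; running total: 5)
Op 10: C0 write [C0 write: invalidate ['C2=M'] -> C0=M] -> [M,I,I,I] (invalidations this op: 1; running total: 6)
Op 11: C2 write [C2 write: invalidate ['C0=M'] -> C2=M] -> [I,I,M,I] (invalidations this op: 1; running total: 7)
Op 12: C0 read [C0 read from I: others=['C2=M'] -> C0=S, others downsized to S] -> [S,I,S,I] (invalidations this op: 0; running total: 7)

Answer: 7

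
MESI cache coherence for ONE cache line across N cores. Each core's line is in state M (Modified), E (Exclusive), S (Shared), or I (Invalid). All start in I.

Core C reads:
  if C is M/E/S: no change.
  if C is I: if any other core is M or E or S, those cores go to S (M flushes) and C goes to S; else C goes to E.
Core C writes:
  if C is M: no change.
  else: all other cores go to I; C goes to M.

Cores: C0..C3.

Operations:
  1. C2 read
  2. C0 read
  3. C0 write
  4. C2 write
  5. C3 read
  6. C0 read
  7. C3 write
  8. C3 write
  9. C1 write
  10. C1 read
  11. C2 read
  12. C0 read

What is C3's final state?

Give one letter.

Op 1: C2 read [C2 read from I: no other sharers -> C2=E (exclusive)] -> [I,I,E,I]
Op 2: C0 read [C0 read from I: others=['C2=E'] -> C0=S, others downsized to S] -> [S,I,S,I]
Op 3: C0 write [C0 write: invalidate ['C2=S'] -> C0=M] -> [M,I,I,I]
Op 4: C2 write [C2 write: invalidate ['C0=M'] -> C2=M] -> [I,I,M,I]
Op 5: C3 read [C3 read from I: others=['C2=M'] -> C3=S, others downsized to S] -> [I,I,S,S]
Op 6: C0 read [C0 read from I: others=['C2=S', 'C3=S'] -> C0=S, others downsized to S] -> [S,I,S,S]
Op 7: C3 write [C3 write: invalidate ['C0=S', 'C2=S'] -> C3=M] -> [I,I,I,M]
Op 8: C3 write [C3 write: already M (modified), no change] -> [I,I,I,M]
Op 9: C1 write [C1 write: invalidate ['C3=M'] -> C1=M] -> [I,M,I,I]
Op 10: C1 read [C1 read: already in M, no change] -> [I,M,I,I]
Op 11: C2 read [C2 read from I: others=['C1=M'] -> C2=S, others downsized to S] -> [I,S,S,I]
Op 12: C0 read [C0 read from I: others=['C1=S', 'C2=S'] -> C0=S, others downsized to S] -> [S,S,S,I]

Answer: I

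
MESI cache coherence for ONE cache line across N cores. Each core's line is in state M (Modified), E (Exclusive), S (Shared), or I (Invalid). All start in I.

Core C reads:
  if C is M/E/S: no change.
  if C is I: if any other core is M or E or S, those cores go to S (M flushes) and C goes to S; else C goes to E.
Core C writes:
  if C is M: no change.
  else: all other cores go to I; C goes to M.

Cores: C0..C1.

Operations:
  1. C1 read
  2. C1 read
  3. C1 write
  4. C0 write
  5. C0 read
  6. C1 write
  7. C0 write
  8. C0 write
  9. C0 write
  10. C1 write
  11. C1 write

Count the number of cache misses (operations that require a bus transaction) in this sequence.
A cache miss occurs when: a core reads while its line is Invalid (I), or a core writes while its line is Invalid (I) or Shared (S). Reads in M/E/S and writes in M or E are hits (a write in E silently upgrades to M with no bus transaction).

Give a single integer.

Answer: 5

Derivation:
Op 1: C1 read [C1 read from I: no other sharers -> C1=E (exclusive)] -> [I,E] [MISS #1: read from I]
Op 2: C1 read [C1 read: already in E, no change] -> [I,E] [hit: read from E]
Op 3: C1 write [C1 write: invalidate none -> C1=M] -> [I,M] [hit: write from E is a silent E->M upgrade, no bus transaction]
Op 4: C0 write [C0 write: invalidate ['C1=M'] -> C0=M] -> [M,I] [MISS #2: write from I]
Op 5: C0 read [C0 read: already in M, no change] -> [M,I] [hit: read from M]
Op 6: C1 write [C1 write: invalidate ['C0=M'] -> C1=M] -> [I,M] [MISS #3: write from I]
Op 7: C0 write [C0 write: invalidate ['C1=M'] -> C0=M] -> [M,I] [MISS #4: write from I]
Op 8: C0 write [C0 write: already M (modified), no change] -> [M,I] [hit: write from M]
Op 9: C0 write [C0 write: already M (modified), no change] -> [M,I] [hit: write from M]
Op 10: C1 write [C1 write: invalidate ['C0=M'] -> C1=M] -> [I,M] [MISS #5: write from I]
Op 11: C1 write [C1 write: already M (modified), no change] -> [I,M] [hit: write from M]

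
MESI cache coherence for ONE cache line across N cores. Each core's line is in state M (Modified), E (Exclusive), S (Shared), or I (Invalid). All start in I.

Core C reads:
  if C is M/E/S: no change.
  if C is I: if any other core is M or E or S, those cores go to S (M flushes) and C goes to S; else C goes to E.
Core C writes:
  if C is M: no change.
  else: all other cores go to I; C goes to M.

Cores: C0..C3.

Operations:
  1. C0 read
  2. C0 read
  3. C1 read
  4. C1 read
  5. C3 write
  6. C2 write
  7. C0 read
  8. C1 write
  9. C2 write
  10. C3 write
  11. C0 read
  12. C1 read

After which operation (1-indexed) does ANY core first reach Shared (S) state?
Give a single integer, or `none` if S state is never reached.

Answer: 3

Derivation:
Op 1: C0 read [C0 read from I: no other sharers -> C0=E (exclusive)] -> [E,I,I,I]
Op 2: C0 read [C0 read: already in E, no change] -> [E,I,I,I]
Op 3: C1 read [C1 read from I: others=['C0=E'] -> C1=S, others downsized to S] -> [S,S,I,I]
  -> First S state at op 3; remaining ops need not be traced.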